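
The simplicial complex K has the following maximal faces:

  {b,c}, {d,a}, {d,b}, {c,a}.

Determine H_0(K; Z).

Order the vertices as a < b < c < d. Listing each simplex with vertices in this order, K has dimension 1 with simplices:

  0-simplices (4): a, b, c, d
  1-simplices (4): ac, ad, bc, bd

Hence C_0 ≅ Z^4, C_1 ≅ Z^4.

Boundary ∂_1: C_1 → C_0 maps an edge to its endpoints' difference, ∂[p,q] = q − p. For instance
  ∂bc = c − b.
As a 4×4 matrix over Z this has rank 3, with invariant factors (1,1,1).

Computing H_k = (kernel of ∂_k) / (image of ∂_{k+1}):

  H_0: rank C_0 − rank ∂_1 = 4 − 3 = 1, and the invariant factors of ∂_1 are all 1, so H_0 = Z.

H_0 = Z.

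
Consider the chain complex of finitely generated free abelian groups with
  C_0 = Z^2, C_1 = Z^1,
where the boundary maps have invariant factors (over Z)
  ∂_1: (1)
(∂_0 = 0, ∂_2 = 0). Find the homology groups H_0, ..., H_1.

H_0: b_0 = 2 − 0 − 1 = 1; torsion from ∂_1 factors > 1: none. So H_0 ≅ Z.
H_1: b_1 = 1 − 1 − 0 = 0; torsion from ∂_2 factors > 1: none. So H_1 ≅ 0.

H_0 ≅ Z,  H_1 = 0.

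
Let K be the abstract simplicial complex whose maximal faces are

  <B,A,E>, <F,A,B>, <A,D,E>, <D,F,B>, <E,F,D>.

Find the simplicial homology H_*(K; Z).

We work with the vertex ordering A < B < D < E < F. The simplices of K, each written with vertices in increasing order, are:

  0-simplices (5): A, B, D, E, F
  1-simplices (10): AB, AD, AE, AF, BD, BE, BF, DE, DF, EF
  2-simplices (5): ABE, ABF, ADE, BDF, DEF

giving chain groups C_0 ≅ Z^5, C_1 ≅ Z^10, C_2 ≅ Z^5.

∂_1: C_1 → C_0 sends each edge [p,q] (with p < q) to q − p. For instance
  ∂AB = B − A.
The resulting 5×10 matrix has rank 4, and its Smith normal form has invariant factors (1,1,1,1).

Boundary ∂_2: C_2 → C_1 maps a triangle to the signed sum of its edges. For instance
  ∂BDF = DF − BF + BD,
  ∂ABE = BE − AE + AB.
As a 10×5 matrix over Z this has rank 5, with invariant factors (1,1,1,1,1).

From H_k ≅ ker(∂_k) / im(∂_{k+1}) we obtain:

  H_0: rank C_0 − rank ∂_1 = 5 − 4 = 1, and the invariant factors of ∂_1 are all 1, so H_0 ≅ Z.
  H_1: rank ker ∂_1 − rank ∂_2 = (10 − 4) − 5 = 1, and the invariant factors of ∂_2 are all 1, so H_1 ≅ Z.
  H_2: rank ker ∂_2 − rank ∂_3 = (5 − 5) − 0 = 0, and there is no ∂_3, so H_2 ≅ 0.

As a check, the Euler characteristic is 5 − 10 + 5 = 0, which agrees with 1 − 1 + 0 = 0.
(K is a triangulation of the Möbius band.)

H_0 ≅ Z,  H_1 ≅ Z,  H_2 = 0.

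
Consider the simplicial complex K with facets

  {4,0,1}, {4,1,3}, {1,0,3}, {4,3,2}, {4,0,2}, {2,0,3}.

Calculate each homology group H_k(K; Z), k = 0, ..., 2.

Order the vertices as 0 < 1 < 2 < 3 < 4. Listing each simplex with vertices in this order, K has dimension 2 with simplices:

  0-simplices (5): [0], [1], [2], [3], [4]
  1-simplices (9): [0,1], [0,2], [0,3], [0,4], [1,3], [1,4], [2,3], [2,4], [3,4]
  2-simplices (6): [0,1,3], [0,1,4], [0,2,3], [0,2,4], [1,3,4], [2,3,4]

Hence C_0 ≅ Z^5, C_1 ≅ Z^9, C_2 ≅ Z^6.

The boundary map ∂_1: C_1 → C_0 maps an edge to its endpoints' difference, ∂[p,q] = q − p. For instance
  ∂[2,4] = [4] − [2].
This gives a 5×9 integer matrix of rank 4; reducing to Smith normal form yields diagonal entries (1,1,1,1).

The boundary map ∂_2: C_2 → C_1 acts by ∂[p,q,r] = [q,r] − [p,r] + [p,q]. For instance
  ∂[1,3,4] = [3,4] − [1,4] + [1,3],
  ∂[0,1,3] = [1,3] − [0,3] + [0,1].
The resulting 9×6 matrix has rank 5, and its Smith normal form has invariant factors (1,1,1,1,1).

From H_k ≅ ker(∂_k) / im(∂_{k+1}) we obtain:

  H_0: rank C_0 − rank ∂_1 = 5 − 4 = 1, and the invariant factors of ∂_1 are all 1, so H_0 = Z.
  H_1: rank ker ∂_1 − rank ∂_2 = (9 − 4) − 5 = 0, and the invariant factors of ∂_2 are all 1, so H_1 = 0.
  H_2: rank ker ∂_2 − rank ∂_3 = (6 − 5) − 0 = 1, and there is no ∂_3, so H_2 = Z.

H_0 = Z,  H_1 = 0,  H_2 = Z.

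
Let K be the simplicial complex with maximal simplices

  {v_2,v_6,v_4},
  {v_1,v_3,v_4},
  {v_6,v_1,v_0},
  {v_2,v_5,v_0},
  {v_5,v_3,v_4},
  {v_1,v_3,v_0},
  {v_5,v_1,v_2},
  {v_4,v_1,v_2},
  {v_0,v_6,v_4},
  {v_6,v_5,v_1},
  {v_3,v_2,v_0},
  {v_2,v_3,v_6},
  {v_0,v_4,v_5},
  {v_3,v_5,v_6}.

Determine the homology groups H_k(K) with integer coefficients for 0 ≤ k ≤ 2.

H_0 = Z,  H_1 = Z^2,  H_2 = Z.

We work with the vertex ordering v_0 < v_1 < v_2 < v_3 < v_4 < v_5 < v_6. The simplices of K, each written with vertices in increasing order, are:

  0-simplices (7): [v_0], [v_1], [v_2], [v_3], [v_4], [v_5], [v_6]
  1-simplices (21): (21 of them)
  2-simplices (14): (14 of them)

Hence C_0 ≅ Z^7, C_1 ≅ Z^21, C_2 ≅ Z^14.

Boundary ∂_1: C_1 → C_0 sends each edge [p,q] (with p < q) to q − p. For instance
  ∂[v_4,v_6] = [v_6] − [v_4].
The resulting 7×21 matrix has rank 6, and its Smith normal form has invariant factors (1,1,1,1,1,1).

The boundary map ∂_2: C_2 → C_1 maps a triangle to the signed sum of its edges. For instance
  ∂[v_3,v_5,v_6] = [v_5,v_6] − [v_3,v_6] + [v_3,v_5],
  ∂[v_2,v_3,v_6] = [v_3,v_6] − [v_2,v_6] + [v_2,v_3].
This gives a 21×14 integer matrix of rank 13; reducing to Smith normal form yields diagonal entries (1,1,1,1,1,1,1,1,1,1,1,1,1).

From H_k ≅ ker(∂_k) / im(∂_{k+1}) we obtain:

  H_0: rank C_0 − rank ∂_1 = 7 − 6 = 1, and the invariant factors of ∂_1 are all 1, so H_0 = Z.
  H_1: rank ker ∂_1 − rank ∂_2 = (21 − 6) − 13 = 2, and the invariant factors of ∂_2 are all 1, so H_1 = Z^2.
  H_2: rank ker ∂_2 − rank ∂_3 = (14 − 13) − 0 = 1, and there is no ∂_3, so H_2 = Z.

As a check, the Euler characteristic is 7 − 21 + 14 = 0, which agrees with 1 − 2 + 1 = 0.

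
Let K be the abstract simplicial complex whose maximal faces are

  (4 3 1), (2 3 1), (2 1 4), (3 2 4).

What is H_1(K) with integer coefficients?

Take the total order 1 < 2 < 3 < 4 on the vertex set. Then K (dimension 2) consists of the simplices:

  0-simplices (4): [1], [2], [3], [4]
  1-simplices (6): [1,2], [1,3], [1,4], [2,3], [2,4], [3,4]
  2-simplices (4): [1,2,3], [1,2,4], [1,3,4], [2,3,4]

Hence C_0 ≅ Z^4, C_1 ≅ Z^6, C_2 ≅ Z^4.

Boundary ∂_1: C_1 → C_0 maps an edge to its endpoints' difference, ∂[p,q] = q − p. For instance
  ∂[2,4] = [4] − [2].
The 4×6 boundary matrix has rank 3 and Smith normal form diag(1,1,1).

∂_2: C_2 → C_1 maps a triangle to the signed sum of its edges. For instance
  ∂[2,3,4] = [3,4] − [2,4] + [2,3],
  ∂[1,2,3] = [2,3] − [1,3] + [1,2].
As a 6×4 matrix over Z this has rank 3, with invariant factors (1,1,1).

Reading off H_k = ker ∂_k / im ∂_{k+1}:

  H_1: rank ker ∂_1 − rank ∂_2 = (6 − 3) − 3 = 0, and the invariant factors of ∂_2 are all 1, so H_1 = 0.

H_1 ≅ 0.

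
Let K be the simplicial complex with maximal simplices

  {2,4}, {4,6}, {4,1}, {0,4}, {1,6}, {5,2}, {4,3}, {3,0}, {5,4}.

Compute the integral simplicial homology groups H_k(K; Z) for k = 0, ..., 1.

H_0 ≅ Z,  H_1 ≅ Z^3.

K has 7 vertices, 9 edges.
rank ∂_0 = 0, rank ∂_1 = 6 ⇒ b_0 = 7 − 0 − 6 = 1; all invariant factors of ∂_1 are 1 so no torsion. So H_0 = Z.
rank ∂_1 = 6, rank ∂_2 = 0 ⇒ b_1 = 9 − 6 − 0 = 3. So H_1 = Z^3.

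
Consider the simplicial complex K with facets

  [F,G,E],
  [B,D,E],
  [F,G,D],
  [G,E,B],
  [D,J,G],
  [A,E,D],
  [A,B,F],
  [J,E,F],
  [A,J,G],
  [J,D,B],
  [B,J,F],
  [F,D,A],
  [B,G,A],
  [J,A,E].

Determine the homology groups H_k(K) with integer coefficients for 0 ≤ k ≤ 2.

Take the total order A < B < D < E < F < G < J on the vertex set. Then K (dimension 2) consists of the simplices:

  0-simplices (7): A, B, D, E, F, G, J
  1-simplices (21): AB, AD, AE, AF, AG, AJ, BD, BE, BF, BG, BJ, DE, DF, DG, DJ, EF, EG, EJ, FG, FJ, GJ
  2-simplices (14): ABF, ABG, ADE, ADF, AEJ, AGJ, BDE, BDJ, BEG, BFJ, DFG, DGJ, EFG, EFJ

giving chain groups C_0 ≅ Z^7, C_1 ≅ Z^21, C_2 ≅ Z^14.

The boundary map ∂_1: C_1 → C_0 sends each edge [p,q] (with p < q) to q − p. For instance
  ∂GJ = J − G.
As a 7×21 matrix over Z this has rank 6, with invariant factors (1,1,1,1,1,1).

The boundary map ∂_2: C_2 → C_1 acts by ∂[p,q,r] = [q,r] − [p,r] + [p,q]. For instance
  ∂BFJ = FJ − BJ + BF,
  ∂ADF = DF − AF + AD.
The 21×14 boundary matrix has rank 13 and Smith normal form diag(1,1,1,1,1,1,1,1,1,1,1,1,1).

Reading off H_k = ker ∂_k / im ∂_{k+1}:

  H_0: rank C_0 − rank ∂_1 = 7 − 6 = 1, and the invariant factors of ∂_1 are all 1, so H_0 ≅ Z.
  H_1: rank ker ∂_1 − rank ∂_2 = (21 − 6) − 13 = 2, and the invariant factors of ∂_2 are all 1, so H_1 ≅ Z^2.
  H_2: rank ker ∂_2 − rank ∂_3 = (14 − 13) − 0 = 1, and there is no ∂_3, so H_2 ≅ Z.

As a check, the Euler characteristic is 7 − 21 + 14 = 0, which agrees with 1 − 2 + 1 = 0.

H_0 ≅ Z,  H_1 ≅ Z^2,  H_2 ≅ Z.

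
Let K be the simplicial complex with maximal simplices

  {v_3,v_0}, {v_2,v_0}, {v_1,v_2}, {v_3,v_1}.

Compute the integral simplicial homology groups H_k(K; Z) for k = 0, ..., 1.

H_0 ≅ Z,  H_1 ≅ Z.

Fix the vertex order v_0 < v_1 < v_2 < v_3 and write every simplex with vertices in increasing order. Then dim K = 1 and the simplices of K are:

  0-simplices (4): [v_0], [v_1], [v_2], [v_3]
  1-simplices (4): [v_0,v_2], [v_0,v_3], [v_1,v_2], [v_1,v_3]

giving chain groups C_0 ≅ Z^4, C_1 ≅ Z^4.

The boundary map ∂_1: C_1 → C_0 sends each edge [p,q] (with p < q) to q − p. For instance
  ∂[v_0,v_2] = [v_2] − [v_0].
This gives a 4×4 integer matrix of rank 3; reducing to Smith normal form yields diagonal entries (1,1,1).

From H_k ≅ ker(∂_k) / im(∂_{k+1}) we obtain:

  H_0: rank C_0 − rank ∂_1 = 4 − 3 = 1, and the invariant factors of ∂_1 are all 1, so H_0 = Z.
  H_1: rank ker ∂_1 − rank ∂_2 = (4 − 3) − 0 = 1, and there is no ∂_2, so H_1 = Z.

As a check, the Euler characteristic is 4 − 4 = 0, which agrees with 1 − 1 = 0.
(K is a triangulation of the circle S^1.)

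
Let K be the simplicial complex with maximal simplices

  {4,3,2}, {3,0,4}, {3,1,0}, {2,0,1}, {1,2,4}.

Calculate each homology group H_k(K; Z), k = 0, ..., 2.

H_0 ≅ Z,  H_1 ≅ Z,  H_2 = 0.

We work with the vertex ordering 0 < 1 < 2 < 3 < 4. The simplices of K, each written with vertices in increasing order, are:

  0-simplices (5): [0], [1], [2], [3], [4]
  1-simplices (10): [0,1], [0,2], [0,3], [0,4], [1,2], [1,3], [1,4], [2,3], [2,4], [3,4]
  2-simplices (5): [0,1,2], [0,1,3], [0,3,4], [1,2,4], [2,3,4]

Hence C_0 ≅ Z^5, C_1 ≅ Z^10, C_2 ≅ Z^5.

∂_1: C_1 → C_0 is given by ∂[p,q] = [q] − [p].
This gives a 5×10 integer matrix of rank 4; reducing to Smith normal form yields diagonal entries (1,1,1,1).

∂_2: C_2 → C_1 acts by ∂[p,q,r] = [q,r] − [p,r] + [p,q]. For instance
  ∂[0,3,4] = [3,4] − [0,4] + [0,3],
  ∂[0,1,2] = [1,2] − [0,2] + [0,1].
The resulting 10×5 matrix has rank 5, and its Smith normal form has invariant factors (1,1,1,1,1).

Now H_k = ker ∂_k / im ∂_{k+1}, so:

  H_0: rank C_0 − rank ∂_1 = 5 − 4 = 1, and the invariant factors of ∂_1 are all 1, so H_0 = Z.
  H_1: rank ker ∂_1 − rank ∂_2 = (10 − 4) − 5 = 1, and the invariant factors of ∂_2 are all 1, so H_1 = Z.
  H_2: rank ker ∂_2 − rank ∂_3 = (5 − 5) − 0 = 0, and there is no ∂_3, so H_2 = 0.

As a check, the Euler characteristic is 5 − 10 + 5 = 0, which agrees with 1 − 1 + 0 = 0.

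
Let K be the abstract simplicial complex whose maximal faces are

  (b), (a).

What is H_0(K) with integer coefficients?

H_0 = Z^2.

Order the vertices as a < b. Listing each simplex with vertices in this order, K has dimension 0 with simplices:

  0-simplices (2): a, b

giving chain groups C_0 ≅ Z^2.

From H_k ≅ ker(∂_k) / im(∂_{k+1}) we obtain:

  H_0: rank C_0 − rank ∂_1 = 2 − 0 = 2, and there is no ∂_1, so H_0 = Z^2.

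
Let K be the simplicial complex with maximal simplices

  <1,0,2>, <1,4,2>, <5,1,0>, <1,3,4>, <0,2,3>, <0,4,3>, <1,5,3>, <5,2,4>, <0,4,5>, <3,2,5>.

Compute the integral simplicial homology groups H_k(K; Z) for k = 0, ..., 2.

H_0 ≅ Z,  H_1 ≅ Z/2,  H_2 = 0.

We work with the vertex ordering 0 < 1 < 2 < 3 < 4 < 5. The simplices of K, each written with vertices in increasing order, are:

  0-simplices (6): [0], [1], [2], [3], [4], [5]
  1-simplices (15): [0,1], [0,2], [0,3], [0,4], [0,5], [1,2], [1,3], [1,4], [1,5], [2,3], [2,4], [2,5], [3,4], [3,5], [4,5]
  2-simplices (10): [0,1,2], [0,1,5], [0,2,3], [0,3,4], [0,4,5], [1,2,4], [1,3,4], [1,3,5], [2,3,5], [2,4,5]

Hence C_0 ≅ Z^6, C_1 ≅ Z^15, C_2 ≅ Z^10.

The boundary map ∂_1: C_1 → C_0 is given by ∂[p,q] = [q] − [p]. For instance
  ∂[1,3] = [3] − [1].
The 6×15 boundary matrix has rank 5 and Smith normal form diag(1,1,1,1,1).

Boundary ∂_2: C_2 → C_1 maps a triangle to the signed sum of its edges. For instance
  ∂[0,1,5] = [1,5] − [0,5] + [0,1],
  ∂[2,3,5] = [3,5] − [2,5] + [2,3].
As a 15×10 matrix over Z this has rank 10, with invariant factors (1,1,1,1,1,1,1,1,1,2).

Now H_k = ker ∂_k / im ∂_{k+1}, so:

  H_0: rank C_0 − rank ∂_1 = 6 − 5 = 1, and the invariant factors of ∂_1 are all 1, so H_0 ≅ Z.
  H_1: rank ker ∂_1 − rank ∂_2 = (15 − 5) − 10 = 0, and ∂_2 has invariant factor 2 > 1, so H_1 ≅ Z/2.
  H_2: rank ker ∂_2 − rank ∂_3 = (10 − 10) − 0 = 0, and there is no ∂_3, so H_2 ≅ 0.

As a check, the Euler characteristic is 6 − 15 + 10 = 1, which agrees with 1 − 0 + 0 = 1.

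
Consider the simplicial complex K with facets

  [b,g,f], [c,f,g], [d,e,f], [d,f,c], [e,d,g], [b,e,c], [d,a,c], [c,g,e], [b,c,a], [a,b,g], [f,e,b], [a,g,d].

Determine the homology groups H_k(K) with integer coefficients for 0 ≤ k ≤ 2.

H_0 = Z,  H_1 = Z/2Z,  H_2 = 0.

Fix the vertex order a < b < c < d < e < f < g and write every simplex with vertices in increasing order. Then dim K = 2 and the simplices of K are:

  0-simplices (7): a, b, c, d, e, f, g
  1-simplices (18): ab, ac, ad, ag, bc, be, bf, bg, cd, ce, cf, cg, de, df, dg, ef, eg, fg
  2-simplices (12): abc, abg, acd, adg, bce, bef, bfg, cdf, ceg, cfg, def, deg

Hence C_0 ≅ Z^7, C_1 ≅ Z^18, C_2 ≅ Z^12.

Boundary ∂_1: C_1 → C_0 is given by ∂[p,q] = [q] − [p]. For instance
  ∂ag = g − a.
The 7×18 boundary matrix has rank 6 and Smith normal form diag(1,1,1,1,1,1).

The boundary map ∂_2: C_2 → C_1 sends each 2-simplex [p,q,r] to [q,r] − [p,r] + [p,q]. For instance
  ∂bce = ce − be + bc,
  ∂cdf = df − cf + cd.
The resulting 18×12 matrix has rank 12, and its Smith normal form has invariant factors (1,1,1,1,1,1,1,1,1,1,1,2).

Reading off H_k = ker ∂_k / im ∂_{k+1}:

  H_0: rank C_0 − rank ∂_1 = 7 − 6 = 1, and the invariant factors of ∂_1 are all 1, so H_0 ≅ Z.
  H_1: rank ker ∂_1 − rank ∂_2 = (18 − 6) − 12 = 0, and ∂_2 has invariant factor 2 > 1, so H_1 ≅ Z/2Z.
  H_2: rank ker ∂_2 − rank ∂_3 = (12 − 12) − 0 = 0, and there is no ∂_3, so H_2 ≅ 0.

As a check, the Euler characteristic is 7 − 18 + 12 = 1, which agrees with 1 − 0 + 0 = 1.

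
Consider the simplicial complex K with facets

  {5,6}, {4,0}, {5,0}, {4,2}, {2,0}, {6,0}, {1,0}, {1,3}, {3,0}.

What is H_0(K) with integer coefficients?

Take the total order 0 < 1 < 2 < 3 < 4 < 5 < 6 on the vertex set. Then K (dimension 1) consists of the simplices:

  0-simplices (7): [0], [1], [2], [3], [4], [5], [6]
  1-simplices (9): [0,1], [0,2], [0,3], [0,4], [0,5], [0,6], [1,3], [2,4], [5,6]

giving chain groups C_0 ≅ Z^7, C_1 ≅ Z^9.

∂_1: C_1 → C_0 sends each edge [p,q] (with p < q) to q − p. For instance
  ∂[0,6] = [6] − [0].
The 7×9 boundary matrix has rank 6 and Smith normal form diag(1,1,1,1,1,1).

Reading off H_k = ker ∂_k / im ∂_{k+1}:

  H_0: rank C_0 − rank ∂_1 = 7 − 6 = 1, and the invariant factors of ∂_1 are all 1, so H_0 = Z.

H_0 = Z.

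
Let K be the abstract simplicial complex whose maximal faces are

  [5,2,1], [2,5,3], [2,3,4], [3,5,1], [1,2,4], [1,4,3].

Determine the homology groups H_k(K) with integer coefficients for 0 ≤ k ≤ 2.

Take the total order 1 < 2 < 3 < 4 < 5 on the vertex set. Then K (dimension 2) consists of the simplices:

  0-simplices (5): [1], [2], [3], [4], [5]
  1-simplices (9): [1,2], [1,3], [1,4], [1,5], [2,3], [2,4], [2,5], [3,4], [3,5]
  2-simplices (6): [1,2,4], [1,2,5], [1,3,4], [1,3,5], [2,3,4], [2,3,5]

Hence C_0 ≅ Z^5, C_1 ≅ Z^9, C_2 ≅ Z^6.

The boundary map ∂_1: C_1 → C_0 is given by ∂[p,q] = [q] − [p]. For instance
  ∂[1,4] = [4] − [1].
This gives a 5×9 integer matrix of rank 4; reducing to Smith normal form yields diagonal entries (1,1,1,1).

Boundary ∂_2: C_2 → C_1 sends each 2-simplex [p,q,r] to [q,r] − [p,r] + [p,q]. For instance
  ∂[2,3,5] = [3,5] − [2,5] + [2,3],
  ∂[1,2,5] = [2,5] − [1,5] + [1,2].
As a 9×6 matrix over Z this has rank 5, with invariant factors (1,1,1,1,1).

Reading off H_k = ker ∂_k / im ∂_{k+1}:

  H_0: rank C_0 − rank ∂_1 = 5 − 4 = 1, and the invariant factors of ∂_1 are all 1, so H_0 ≅ Z.
  H_1: rank ker ∂_1 − rank ∂_2 = (9 − 4) − 5 = 0, and the invariant factors of ∂_2 are all 1, so H_1 ≅ 0.
  H_2: rank ker ∂_2 − rank ∂_3 = (6 − 5) − 0 = 1, and there is no ∂_3, so H_2 ≅ Z.

H_0 ≅ Z,  H_1 = 0,  H_2 ≅ Z.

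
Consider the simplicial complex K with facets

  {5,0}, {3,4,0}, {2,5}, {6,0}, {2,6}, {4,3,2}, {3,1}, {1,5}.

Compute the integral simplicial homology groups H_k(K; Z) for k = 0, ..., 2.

Take the total order 0 < 1 < 2 < 3 < 4 < 5 < 6 on the vertex set. Then K (dimension 2) consists of the simplices:

  0-simplices (7): [0], [1], [2], [3], [4], [5], [6]
  1-simplices (11): [0,3], [0,4], [0,5], [0,6], [1,3], [1,5], [2,3], [2,4], [2,5], [2,6], [3,4]
  2-simplices (2): [0,3,4], [2,3,4]

giving chain groups C_0 ≅ Z^7, C_1 ≅ Z^11, C_2 ≅ Z^2.

Boundary ∂_1: C_1 → C_0 maps an edge to its endpoints' difference, ∂[p,q] = q − p. For instance
  ∂[0,4] = [4] − [0].
This gives a 7×11 integer matrix of rank 6; reducing to Smith normal form yields diagonal entries (1,1,1,1,1,1).

∂_2: C_2 → C_1 acts by ∂[p,q,r] = [q,r] − [p,r] + [p,q]. For instance
  ∂[0,3,4] = [3,4] − [0,4] + [0,3],
  ∂[2,3,4] = [3,4] − [2,4] + [2,3].
This gives a 11×2 integer matrix of rank 2; reducing to Smith normal form yields diagonal entries (1,1).

Reading off H_k = ker ∂_k / im ∂_{k+1}:

  H_0: rank C_0 − rank ∂_1 = 7 − 6 = 1, and the invariant factors of ∂_1 are all 1, so H_0 = Z.
  H_1: rank ker ∂_1 − rank ∂_2 = (11 − 6) − 2 = 3, and the invariant factors of ∂_2 are all 1, so H_1 = Z^3.
  H_2: rank ker ∂_2 − rank ∂_3 = (2 − 2) − 0 = 0, and there is no ∂_3, so H_2 = 0.

H_0 ≅ Z,  H_1 ≅ Z^3,  H_2 = 0.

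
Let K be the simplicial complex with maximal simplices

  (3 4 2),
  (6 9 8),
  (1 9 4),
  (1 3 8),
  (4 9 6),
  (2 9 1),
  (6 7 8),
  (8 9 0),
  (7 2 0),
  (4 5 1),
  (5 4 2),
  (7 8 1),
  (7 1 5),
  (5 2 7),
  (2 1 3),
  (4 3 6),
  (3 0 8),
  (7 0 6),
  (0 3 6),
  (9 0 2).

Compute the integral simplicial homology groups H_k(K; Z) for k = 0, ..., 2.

Order the vertices as 0 < 1 < 2 < 3 < 4 < 5 < 6 < 7 < 8 < 9. Listing each simplex with vertices in this order, K has dimension 2 with simplices:

  0-simplices (10): [0], [1], [2], [3], [4], [5], [6], [7], [8], [9]
  1-simplices (30): (30 of them)
  2-simplices (20): (20 of them)

Hence C_0 ≅ Z^10, C_1 ≅ Z^30, C_2 ≅ Z^20.

Boundary ∂_1: C_1 → C_0 maps an edge to its endpoints' difference, ∂[p,q] = q − p.
The resulting 10×30 matrix has rank 9, and its Smith normal form has invariant factors (1,1,1,1,1,1,1,1,1).

∂_2: C_2 → C_1 sends each 2-simplex [p,q,r] to [q,r] − [p,r] + [p,q]. For instance
  ∂[1,3,8] = [3,8] − [1,8] + [1,3],
  ∂[1,2,9] = [2,9] − [1,9] + [1,2].
The 30×20 boundary matrix has rank 20 and Smith normal form diag(1,1,1,1,1,1,1,1,1,1,1,1,1,1,1,1,1,1,1,2).

From H_k ≅ ker(∂_k) / im(∂_{k+1}) we obtain:

  H_0: rank C_0 − rank ∂_1 = 10 − 9 = 1, and the invariant factors of ∂_1 are all 1, so H_0 = Z.
  H_1: rank ker ∂_1 − rank ∂_2 = (30 − 9) − 20 = 1, and ∂_2 has invariant factor 2 > 1, so H_1 = Z ⊕ Z/2.
  H_2: rank ker ∂_2 − rank ∂_3 = (20 − 20) − 0 = 0, and there is no ∂_3, so H_2 = 0.

As a check, the Euler characteristic is 10 − 30 + 20 = 0, which agrees with 1 − 1 + 0 = 0.

H_0 = Z,  H_1 = Z ⊕ Z/2,  H_2 = 0.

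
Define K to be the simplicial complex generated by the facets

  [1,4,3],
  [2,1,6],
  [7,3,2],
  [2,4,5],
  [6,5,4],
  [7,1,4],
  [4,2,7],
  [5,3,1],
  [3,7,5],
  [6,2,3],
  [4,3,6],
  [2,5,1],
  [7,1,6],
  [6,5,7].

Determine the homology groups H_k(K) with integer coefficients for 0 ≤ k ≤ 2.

H_0 = Z,  H_1 = Z^2,  H_2 = Z.

Fix the vertex order 1 < 2 < 3 < 4 < 5 < 6 < 7 and write every simplex with vertices in increasing order. Then dim K = 2 and the simplices of K are:

  0-simplices (7): [1], [2], [3], [4], [5], [6], [7]
  1-simplices (21): [1,2], [1,3], [1,4], [1,5], [1,6], [1,7], [2,3], [2,4], [2,5], [2,6], [2,7], [3,4], [3,5], [3,6], [3,7], [4,5], [4,6], [4,7], [5,6], [5,7], [6,7]
  2-simplices (14): [1,2,5], [1,2,6], [1,3,4], [1,3,5], [1,4,7], [1,6,7], [2,3,6], [2,3,7], [2,4,5], [2,4,7], [3,4,6], [3,5,7], [4,5,6], [5,6,7]

so the chain groups are C_0 ≅ Z^7, C_1 ≅ Z^21, C_2 ≅ Z^14.

∂_1: C_1 → C_0 maps an edge to its endpoints' difference, ∂[p,q] = q − p.
The 7×21 boundary matrix has rank 6 and Smith normal form diag(1,1,1,1,1,1).

Boundary ∂_2: C_2 → C_1 maps a triangle to the signed sum of its edges. For instance
  ∂[1,6,7] = [6,7] − [1,7] + [1,6],
  ∂[2,3,7] = [3,7] − [2,7] + [2,3].
As a 21×14 matrix over Z this has rank 13, with invariant factors (1,1,1,1,1,1,1,1,1,1,1,1,1).

Now H_k = ker ∂_k / im ∂_{k+1}, so:

  H_0: rank C_0 − rank ∂_1 = 7 − 6 = 1, and the invariant factors of ∂_1 are all 1, so H_0 ≅ Z.
  H_1: rank ker ∂_1 − rank ∂_2 = (21 − 6) − 13 = 2, and the invariant factors of ∂_2 are all 1, so H_1 ≅ Z^2.
  H_2: rank ker ∂_2 − rank ∂_3 = (14 − 13) − 0 = 1, and there is no ∂_3, so H_2 ≅ Z.

(K is a triangulation of the torus T^2.)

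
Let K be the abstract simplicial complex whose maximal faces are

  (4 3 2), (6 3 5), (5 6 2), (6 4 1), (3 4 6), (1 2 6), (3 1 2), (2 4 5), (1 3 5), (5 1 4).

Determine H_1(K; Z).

We work with the vertex ordering 1 < 2 < 3 < 4 < 5 < 6. The simplices of K, each written with vertices in increasing order, are:

  0-simplices (6): [1], [2], [3], [4], [5], [6]
  1-simplices (15): [1,2], [1,3], [1,4], [1,5], [1,6], [2,3], [2,4], [2,5], [2,6], [3,4], [3,5], [3,6], [4,5], [4,6], [5,6]
  2-simplices (10): [1,2,3], [1,2,6], [1,3,5], [1,4,5], [1,4,6], [2,3,4], [2,4,5], [2,5,6], [3,4,6], [3,5,6]

so the chain groups are C_0 ≅ Z^6, C_1 ≅ Z^15, C_2 ≅ Z^10.

The boundary map ∂_1: C_1 → C_0 maps an edge to its endpoints' difference, ∂[p,q] = q − p. For instance
  ∂[3,6] = [6] − [3].
As a 6×15 matrix over Z this has rank 5, with invariant factors (1,1,1,1,1).

The boundary map ∂_2: C_2 → C_1 acts by ∂[p,q,r] = [q,r] − [p,r] + [p,q]. For instance
  ∂[1,2,3] = [2,3] − [1,3] + [1,2],
  ∂[2,4,5] = [4,5] − [2,5] + [2,4].
The 15×10 boundary matrix has rank 10 and Smith normal form diag(1,1,1,1,1,1,1,1,1,2).

Computing H_k = (kernel of ∂_k) / (image of ∂_{k+1}):

  H_1: rank ker ∂_1 − rank ∂_2 = (15 − 5) − 10 = 0, and ∂_2 has invariant factor 2 > 1, so H_1 ≅ Z/2.

H_1 ≅ Z/2.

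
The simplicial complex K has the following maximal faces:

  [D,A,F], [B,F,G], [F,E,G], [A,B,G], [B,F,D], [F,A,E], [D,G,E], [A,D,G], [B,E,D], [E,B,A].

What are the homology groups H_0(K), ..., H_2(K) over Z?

Fix the vertex order A < B < D < E < F < G and write every simplex with vertices in increasing order. Then dim K = 2 and the simplices of K are:

  0-simplices (6): A, B, D, E, F, G
  1-simplices (15): AB, AD, AE, AF, AG, BD, BE, BF, BG, DE, DF, DG, EF, EG, FG
  2-simplices (10): ABE, ABG, ADF, ADG, AEF, BDE, BDF, BFG, DEG, EFG

giving chain groups C_0 ≅ Z^6, C_1 ≅ Z^15, C_2 ≅ Z^10.

The boundary map ∂_1: C_1 → C_0 is given by ∂[p,q] = [q] − [p]. For instance
  ∂AF = F − A.
The resulting 6×15 matrix has rank 5, and its Smith normal form has invariant factors (1,1,1,1,1).

Boundary ∂_2: C_2 → C_1 maps a triangle to the signed sum of its edges. For instance
  ∂DEG = EG − DG + DE,
  ∂ADG = DG − AG + AD.
As a 15×10 matrix over Z this has rank 10, with invariant factors (1,1,1,1,1,1,1,1,1,2).

Reading off H_k = ker ∂_k / im ∂_{k+1}:

  H_0: rank C_0 − rank ∂_1 = 6 − 5 = 1, and the invariant factors of ∂_1 are all 1, so H_0 = Z.
  H_1: rank ker ∂_1 − rank ∂_2 = (15 − 5) − 10 = 0, and ∂_2 has invariant factor 2 > 1, so H_1 = Z_2.
  H_2: rank ker ∂_2 − rank ∂_3 = (10 − 10) − 0 = 0, and there is no ∂_3, so H_2 = 0.

As a check, the Euler characteristic is 6 − 15 + 10 = 1, which agrees with 1 − 0 + 0 = 1.

H_0 ≅ Z,  H_1 ≅ Z_2,  H_2 = 0.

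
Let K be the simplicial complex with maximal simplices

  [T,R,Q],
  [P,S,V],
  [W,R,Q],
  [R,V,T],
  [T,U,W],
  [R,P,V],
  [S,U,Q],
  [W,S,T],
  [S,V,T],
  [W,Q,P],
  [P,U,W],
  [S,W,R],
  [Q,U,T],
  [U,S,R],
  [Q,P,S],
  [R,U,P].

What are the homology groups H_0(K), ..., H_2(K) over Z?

Fix the vertex order P < Q < R < S < T < U < V < W and write every simplex with vertices in increasing order. Then dim K = 2 and the simplices of K are:

  0-simplices (8): P, Q, R, S, T, U, V, W
  1-simplices (24): PQ, PR, PS, PU, PV, PW, QR, QS, QT, QU, QW, RS, RT, RU, RV, RW, ST, SU, SV, SW, TU, TV, TW, UW
  2-simplices (16): PQS, PQW, PRU, PRV, PSV, PUW, QRT, QRW, QSU, QTU, RSU, RSW, RTV, STV, STW, TUW

so the chain groups are C_0 ≅ Z^8, C_1 ≅ Z^24, C_2 ≅ Z^16.

∂_1: C_1 → C_0 sends each edge [p,q] (with p < q) to q − p.
The resulting 8×24 matrix has rank 7, and its Smith normal form has invariant factors (1,1,1,1,1,1,1).

Boundary ∂_2: C_2 → C_1 sends each 2-simplex [p,q,r] to [q,r] − [p,r] + [p,q]. For instance
  ∂PSV = SV − PV + PS,
  ∂PRV = RV − PV + PR.
The 24×16 boundary matrix has rank 15 and Smith normal form diag(1,1,1,1,1,1,1,1,1,1,1,1,1,1,1).

Computing H_k = (kernel of ∂_k) / (image of ∂_{k+1}):

  H_0: rank C_0 − rank ∂_1 = 8 − 7 = 1, and the invariant factors of ∂_1 are all 1, so H_0 = Z.
  H_1: rank ker ∂_1 − rank ∂_2 = (24 − 7) − 15 = 2, and the invariant factors of ∂_2 are all 1, so H_1 = Z^2.
  H_2: rank ker ∂_2 − rank ∂_3 = (16 − 15) − 0 = 1, and there is no ∂_3, so H_2 = Z.

As a check, the Euler characteristic is 8 − 24 + 16 = 0, which agrees with 1 − 2 + 1 = 0.

H_0 ≅ Z,  H_1 ≅ Z^2,  H_2 ≅ Z.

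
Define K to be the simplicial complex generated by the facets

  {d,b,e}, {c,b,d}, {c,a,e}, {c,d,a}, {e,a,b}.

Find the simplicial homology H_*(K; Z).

H_0 = Z,  H_1 = Z,  H_2 = 0.

Fix the vertex order a < b < c < d < e and write every simplex with vertices in increasing order. Then dim K = 2 and the simplices of K are:

  0-simplices (5): a, b, c, d, e
  1-simplices (10): ab, ac, ad, ae, bc, bd, be, cd, ce, de
  2-simplices (5): abe, acd, ace, bcd, bde

Hence C_0 ≅ Z^5, C_1 ≅ Z^10, C_2 ≅ Z^5.

The boundary map ∂_1: C_1 → C_0 is given by ∂[p,q] = [q] − [p]. For instance
  ∂be = e − b.
The resulting 5×10 matrix has rank 4, and its Smith normal form has invariant factors (1,1,1,1).

Boundary ∂_2: C_2 → C_1 maps a triangle to the signed sum of its edges. For instance
  ∂abe = be − ae + ab,
  ∂bcd = cd − bd + bc.
As a 10×5 matrix over Z this has rank 5, with invariant factors (1,1,1,1,1).

Computing H_k = (kernel of ∂_k) / (image of ∂_{k+1}):

  H_0: rank C_0 − rank ∂_1 = 5 − 4 = 1, and the invariant factors of ∂_1 are all 1, so H_0 ≅ Z.
  H_1: rank ker ∂_1 − rank ∂_2 = (10 − 4) − 5 = 1, and the invariant factors of ∂_2 are all 1, so H_1 ≅ Z.
  H_2: rank ker ∂_2 − rank ∂_3 = (5 − 5) − 0 = 0, and there is no ∂_3, so H_2 ≅ 0.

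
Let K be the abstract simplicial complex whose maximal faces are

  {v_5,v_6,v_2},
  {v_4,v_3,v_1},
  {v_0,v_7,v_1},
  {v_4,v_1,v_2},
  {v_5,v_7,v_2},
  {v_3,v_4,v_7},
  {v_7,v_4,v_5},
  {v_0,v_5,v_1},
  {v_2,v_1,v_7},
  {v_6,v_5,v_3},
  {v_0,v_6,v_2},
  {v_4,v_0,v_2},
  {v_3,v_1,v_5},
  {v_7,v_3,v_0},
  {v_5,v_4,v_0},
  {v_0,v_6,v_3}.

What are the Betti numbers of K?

b_0 = 1, b_1 = 2, b_2 = 1.

Take the total order v_0 < v_1 < v_2 < v_3 < v_4 < v_5 < v_6 < v_7 on the vertex set. Then K (dimension 2) consists of the simplices:

  0-simplices (8): [v_0], [v_1], [v_2], [v_3], [v_4], [v_5], [v_6], [v_7]
  1-simplices (24): (24 of them)
  2-simplices (16): (16 of them)

giving chain groups C_0 ≅ Z^8, C_1 ≅ Z^24, C_2 ≅ Z^16.

The boundary map ∂_1: C_1 → C_0 sends each edge [p,q] (with p < q) to q − p. For instance
  ∂[v_0,v_7] = [v_7] − [v_0].
This gives a 8×24 integer matrix of rank 7; reducing to Smith normal form yields diagonal entries (1,1,1,1,1,1,1).

∂_2: C_2 → C_1 acts by ∂[p,q,r] = [q,r] − [p,r] + [p,q]. For instance
  ∂[v_0,v_2,v_6] = [v_2,v_6] − [v_0,v_6] + [v_0,v_2],
  ∂[v_4,v_5,v_7] = [v_5,v_7] − [v_4,v_7] + [v_4,v_5].
This gives a 24×16 integer matrix of rank 15; reducing to Smith normal form yields diagonal entries (1,1,1,1,1,1,1,1,1,1,1,1,1,1,1).

From H_k ≅ ker(∂_k) / im(∂_{k+1}) we obtain:

  H_0: rank C_0 − rank ∂_1 = 8 − 7 = 1, and the invariant factors of ∂_1 are all 1, so H_0 = Z.
  H_1: rank ker ∂_1 − rank ∂_2 = (24 − 7) − 15 = 2, and the invariant factors of ∂_2 are all 1, so H_1 = Z^2.
  H_2: rank ker ∂_2 − rank ∂_3 = (16 − 15) − 0 = 1, and there is no ∂_3, so H_2 = Z.

Hence the Betti numbers are b_0 = 1, b_1 = 2, b_2 = 1.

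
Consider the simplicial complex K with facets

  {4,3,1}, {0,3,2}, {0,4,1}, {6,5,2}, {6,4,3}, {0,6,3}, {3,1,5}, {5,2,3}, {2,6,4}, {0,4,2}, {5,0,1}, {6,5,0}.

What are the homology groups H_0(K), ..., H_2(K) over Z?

Take the total order 0 < 1 < 2 < 3 < 4 < 5 < 6 on the vertex set. Then K (dimension 2) consists of the simplices:

  0-simplices (7): [0], [1], [2], [3], [4], [5], [6]
  1-simplices (18): [0,1], [0,2], [0,3], [0,4], [0,5], [0,6], [1,3], [1,4], [1,5], [2,3], [2,4], [2,5], [2,6], [3,4], [3,5], [3,6], [4,6], [5,6]
  2-simplices (12): [0,1,4], [0,1,5], [0,2,3], [0,2,4], [0,3,6], [0,5,6], [1,3,4], [1,3,5], [2,3,5], [2,4,6], [2,5,6], [3,4,6]

so the chain groups are C_0 ≅ Z^7, C_1 ≅ Z^18, C_2 ≅ Z^12.

∂_1: C_1 → C_0 sends each edge [p,q] (with p < q) to q − p.
The 7×18 boundary matrix has rank 6 and Smith normal form diag(1,1,1,1,1,1).

The boundary map ∂_2: C_2 → C_1 maps a triangle to the signed sum of its edges. For instance
  ∂[3,4,6] = [4,6] − [3,6] + [3,4],
  ∂[0,2,4] = [2,4] − [0,4] + [0,2].
This gives a 18×12 integer matrix of rank 12; reducing to Smith normal form yields diagonal entries (1,1,1,1,1,1,1,1,1,1,1,2).

Reading off H_k = ker ∂_k / im ∂_{k+1}:

  H_0: rank C_0 − rank ∂_1 = 7 − 6 = 1, and the invariant factors of ∂_1 are all 1, so H_0 = Z.
  H_1: rank ker ∂_1 − rank ∂_2 = (18 − 6) − 12 = 0, and ∂_2 has invariant factor 2 > 1, so H_1 = Z_2.
  H_2: rank ker ∂_2 − rank ∂_3 = (12 − 12) − 0 = 0, and there is no ∂_3, so H_2 = 0.

As a check, the Euler characteristic is 7 − 18 + 12 = 1, which agrees with 1 − 0 + 0 = 1.

H_0 ≅ Z,  H_1 ≅ Z_2,  H_2 = 0.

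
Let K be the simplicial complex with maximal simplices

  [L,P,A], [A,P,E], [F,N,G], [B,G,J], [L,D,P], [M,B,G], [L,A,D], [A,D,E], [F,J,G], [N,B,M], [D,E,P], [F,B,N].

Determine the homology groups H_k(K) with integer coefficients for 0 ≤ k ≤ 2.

H_0 ≅ Z^2,  H_1 ≅ Z,  H_2 ≅ Z.

Order the vertices as A < B < D < E < F < G < J < L < M < N < P. Listing each simplex with vertices in this order, K has dimension 2 with simplices:

  0-simplices (11): A, B, D, E, F, G, J, L, M, N, P
  1-simplices (21): AD, AE, AL, AP, BF, BG, BJ, BM, BN, DE, DL, DP, EP, FG, FJ, FN, GJ, GM, GN, LP, MN
  2-simplices (12): ADE, ADL, AEP, ALP, BFN, BGJ, BGM, BMN, DEP, DLP, FGJ, FGN

giving chain groups C_0 ≅ Z^11, C_1 ≅ Z^21, C_2 ≅ Z^12.

Boundary ∂_1: C_1 → C_0 is given by ∂[p,q] = [q] − [p].
The 11×21 boundary matrix has rank 9 and Smith normal form diag(1,1,1,1,1,1,1,1,1).

Boundary ∂_2: C_2 → C_1 sends each 2-simplex [p,q,r] to [q,r] − [p,r] + [p,q]. For instance
  ∂ADL = DL − AL + AD,
  ∂FGJ = GJ − FJ + FG.
As a 21×12 matrix over Z this has rank 11, with invariant factors (1,1,1,1,1,1,1,1,1,1,1).

Now H_k = ker ∂_k / im ∂_{k+1}, so:

  H_0: rank C_0 − rank ∂_1 = 11 − 9 = 2, and the invariant factors of ∂_1 are all 1, so H_0 = Z^2.
  H_1: rank ker ∂_1 − rank ∂_2 = (21 − 9) − 11 = 1, and the invariant factors of ∂_2 are all 1, so H_1 = Z.
  H_2: rank ker ∂_2 − rank ∂_3 = (12 − 11) − 0 = 1, and there is no ∂_3, so H_2 = Z.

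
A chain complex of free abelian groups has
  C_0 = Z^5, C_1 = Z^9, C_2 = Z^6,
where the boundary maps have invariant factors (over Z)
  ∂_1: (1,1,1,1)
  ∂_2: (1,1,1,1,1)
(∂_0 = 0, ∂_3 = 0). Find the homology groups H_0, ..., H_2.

H_0: b_0 = 5 − 0 − 4 = 1; torsion from ∂_1 factors > 1: none. So H_0 = Z.
H_1: b_1 = 9 − 4 − 5 = 0; torsion from ∂_2 factors > 1: none. So H_1 = 0.
H_2: b_2 = 6 − 5 − 0 = 1; torsion from ∂_3 factors > 1: none. So H_2 = Z.

H_0 = Z,  H_1 = 0,  H_2 = Z.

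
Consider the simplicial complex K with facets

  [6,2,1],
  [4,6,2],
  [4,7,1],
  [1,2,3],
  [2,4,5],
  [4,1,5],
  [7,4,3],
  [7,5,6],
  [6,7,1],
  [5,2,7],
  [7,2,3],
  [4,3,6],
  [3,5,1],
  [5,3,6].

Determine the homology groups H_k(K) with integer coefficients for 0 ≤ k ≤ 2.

H_0 ≅ Z,  H_1 ≅ Z^2,  H_2 ≅ Z.

Order the vertices as 1 < 2 < 3 < 4 < 5 < 6 < 7. Listing each simplex with vertices in this order, K has dimension 2 with simplices:

  0-simplices (7): [1], [2], [3], [4], [5], [6], [7]
  1-simplices (21): [1,2], [1,3], [1,4], [1,5], [1,6], [1,7], [2,3], [2,4], [2,5], [2,6], [2,7], [3,4], [3,5], [3,6], [3,7], [4,5], [4,6], [4,7], [5,6], [5,7], [6,7]
  2-simplices (14): [1,2,3], [1,2,6], [1,3,5], [1,4,5], [1,4,7], [1,6,7], [2,3,7], [2,4,5], [2,4,6], [2,5,7], [3,4,6], [3,4,7], [3,5,6], [5,6,7]

so the chain groups are C_0 ≅ Z^7, C_1 ≅ Z^21, C_2 ≅ Z^14.

∂_1: C_1 → C_0 maps an edge to its endpoints' difference, ∂[p,q] = q − p. For instance
  ∂[2,4] = [4] − [2].
As a 7×21 matrix over Z this has rank 6, with invariant factors (1,1,1,1,1,1).

Boundary ∂_2: C_2 → C_1 sends each 2-simplex [p,q,r] to [q,r] − [p,r] + [p,q]. For instance
  ∂[1,2,3] = [2,3] − [1,3] + [1,2],
  ∂[1,6,7] = [6,7] − [1,7] + [1,6].
This gives a 21×14 integer matrix of rank 13; reducing to Smith normal form yields diagonal entries (1,1,1,1,1,1,1,1,1,1,1,1,1).

Reading off H_k = ker ∂_k / im ∂_{k+1}:

  H_0: rank C_0 − rank ∂_1 = 7 − 6 = 1, and the invariant factors of ∂_1 are all 1, so H_0 ≅ Z.
  H_1: rank ker ∂_1 − rank ∂_2 = (21 − 6) − 13 = 2, and the invariant factors of ∂_2 are all 1, so H_1 ≅ Z^2.
  H_2: rank ker ∂_2 − rank ∂_3 = (14 − 13) − 0 = 1, and there is no ∂_3, so H_2 ≅ Z.

As a check, the Euler characteristic is 7 − 21 + 14 = 0, which agrees with 1 − 2 + 1 = 0.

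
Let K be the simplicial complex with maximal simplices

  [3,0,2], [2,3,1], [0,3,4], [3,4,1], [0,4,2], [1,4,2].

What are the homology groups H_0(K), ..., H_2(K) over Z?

H_0 ≅ Z,  H_1 = 0,  H_2 ≅ Z.

Take the total order 0 < 1 < 2 < 3 < 4 on the vertex set. Then K (dimension 2) consists of the simplices:

  0-simplices (5): [0], [1], [2], [3], [4]
  1-simplices (9): [0,2], [0,3], [0,4], [1,2], [1,3], [1,4], [2,3], [2,4], [3,4]
  2-simplices (6): [0,2,3], [0,2,4], [0,3,4], [1,2,3], [1,2,4], [1,3,4]

so the chain groups are C_0 ≅ Z^5, C_1 ≅ Z^9, C_2 ≅ Z^6.

The boundary map ∂_1: C_1 → C_0 maps an edge to its endpoints' difference, ∂[p,q] = q − p.
This gives a 5×9 integer matrix of rank 4; reducing to Smith normal form yields diagonal entries (1,1,1,1).

Boundary ∂_2: C_2 → C_1 acts by ∂[p,q,r] = [q,r] − [p,r] + [p,q]. For instance
  ∂[1,3,4] = [3,4] − [1,4] + [1,3],
  ∂[0,2,4] = [2,4] − [0,4] + [0,2].
This gives a 9×6 integer matrix of rank 5; reducing to Smith normal form yields diagonal entries (1,1,1,1,1).

Now H_k = ker ∂_k / im ∂_{k+1}, so:

  H_0: rank C_0 − rank ∂_1 = 5 − 4 = 1, and the invariant factors of ∂_1 are all 1, so H_0 ≅ Z.
  H_1: rank ker ∂_1 − rank ∂_2 = (9 − 4) − 5 = 0, and the invariant factors of ∂_2 are all 1, so H_1 ≅ 0.
  H_2: rank ker ∂_2 − rank ∂_3 = (6 − 5) − 0 = 1, and there is no ∂_3, so H_2 ≅ Z.

As a check, the Euler characteristic is 5 − 9 + 6 = 2, which agrees with 1 − 0 + 1 = 2.
(K is a triangulation of the 2-sphere S^2.)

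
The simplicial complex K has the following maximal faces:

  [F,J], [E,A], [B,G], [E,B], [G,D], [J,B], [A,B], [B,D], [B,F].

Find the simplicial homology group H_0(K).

Fix the vertex order A < B < D < E < F < G < J and write every simplex with vertices in increasing order. Then dim K = 1 and the simplices of K are:

  0-simplices (7): A, B, D, E, F, G, J
  1-simplices (9): AB, AE, BD, BE, BF, BG, BJ, DG, FJ

so the chain groups are C_0 ≅ Z^7, C_1 ≅ Z^9.

Boundary ∂_1: C_1 → C_0 is given by ∂[p,q] = [q] − [p]. For instance
  ∂BE = E − B.
As a 7×9 matrix over Z this has rank 6, with invariant factors (1,1,1,1,1,1).

From H_k ≅ ker(∂_k) / im(∂_{k+1}) we obtain:

  H_0: rank C_0 − rank ∂_1 = 7 − 6 = 1, and the invariant factors of ∂_1 are all 1, so H_0 = Z.

(K is a triangulation of a wedge of 3 circles.)

H_0 = Z.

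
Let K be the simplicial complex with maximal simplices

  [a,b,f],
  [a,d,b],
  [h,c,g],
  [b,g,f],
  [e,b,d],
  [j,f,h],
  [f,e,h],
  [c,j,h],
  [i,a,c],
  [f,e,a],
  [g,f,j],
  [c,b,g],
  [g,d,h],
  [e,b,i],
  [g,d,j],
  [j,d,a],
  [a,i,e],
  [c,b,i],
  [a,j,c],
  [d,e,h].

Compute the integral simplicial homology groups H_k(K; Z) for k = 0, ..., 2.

H_0 ≅ Z,  H_1 ≅ Z × Z/2,  H_2 = 0.

We work with the vertex ordering a < b < c < d < e < f < g < h < i < j. The simplices of K, each written with vertices in increasing order, are:

  0-simplices (10): a, b, c, d, e, f, g, h, i, j
  1-simplices (30): ab, ac, ad, ae, af, ai, aj, bc, bd, be, bf, bg, bi, cg, ch, ci, cj, de, dg, dh, dj, ef, eh, ei, fg, fh, fj, gh, gj, hj
  2-simplices (20): abd, abf, aci, acj, adj, aef, aei, bcg, bci, bde, bei, bfg, cgh, chj, deh, dgh, dgj, efh, fgj, fhj

so the chain groups are C_0 ≅ Z^10, C_1 ≅ Z^30, C_2 ≅ Z^20.

The boundary map ∂_1: C_1 → C_0 sends each edge [p,q] (with p < q) to q − p.
The 10×30 boundary matrix has rank 9 and Smith normal form diag(1,1,1,1,1,1,1,1,1).

Boundary ∂_2: C_2 → C_1 maps a triangle to the signed sum of its edges. For instance
  ∂bde = de − be + bd,
  ∂bfg = fg − bg + bf.
As a 30×20 matrix over Z this has rank 20, with invariant factors (1,1,1,1,1,1,1,1,1,1,1,1,1,1,1,1,1,1,1,2).

Reading off H_k = ker ∂_k / im ∂_{k+1}:

  H_0: rank C_0 − rank ∂_1 = 10 − 9 = 1, and the invariant factors of ∂_1 are all 1, so H_0 ≅ Z.
  H_1: rank ker ∂_1 − rank ∂_2 = (30 − 9) − 20 = 1, and ∂_2 has invariant factor 2 > 1, so H_1 ≅ Z × Z/2.
  H_2: rank ker ∂_2 − rank ∂_3 = (20 − 20) − 0 = 0, and there is no ∂_3, so H_2 ≅ 0.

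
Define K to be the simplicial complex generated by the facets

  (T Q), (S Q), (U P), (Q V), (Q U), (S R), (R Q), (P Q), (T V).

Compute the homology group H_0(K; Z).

H_0 ≅ Z.

Take the total order P < Q < R < S < T < U < V on the vertex set. Then K (dimension 1) consists of the simplices:

  0-simplices (7): P, Q, R, S, T, U, V
  1-simplices (9): PQ, PU, QR, QS, QT, QU, QV, RS, TV

giving chain groups C_0 ≅ Z^7, C_1 ≅ Z^9.

The boundary map ∂_1: C_1 → C_0 is given by ∂[p,q] = [q] − [p].
The resulting 7×9 matrix has rank 6, and its Smith normal form has invariant factors (1,1,1,1,1,1).

Now H_k = ker ∂_k / im ∂_{k+1}, so:

  H_0: rank C_0 − rank ∂_1 = 7 − 6 = 1, and the invariant factors of ∂_1 are all 1, so H_0 ≅ Z.

(K is a triangulation of a wedge of 3 circles.)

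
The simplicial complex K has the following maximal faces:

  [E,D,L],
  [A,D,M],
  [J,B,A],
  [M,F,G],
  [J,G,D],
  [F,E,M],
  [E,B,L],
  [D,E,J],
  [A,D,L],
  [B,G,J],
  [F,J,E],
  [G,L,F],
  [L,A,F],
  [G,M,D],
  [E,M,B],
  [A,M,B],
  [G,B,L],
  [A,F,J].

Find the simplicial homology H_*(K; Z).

H_0 ≅ Z,  H_1 ≅ Z^2,  H_2 ≅ Z.

Order the vertices as A < B < D < E < F < G < J < L < M. Listing each simplex with vertices in this order, K has dimension 2 with simplices:

  0-simplices (9): A, B, D, E, F, G, J, L, M
  1-simplices (27): AB, AD, AF, AJ, AL, AM, BE, BG, BJ, BL, BM, DE, DG, DJ, DL, DM, EF, EJ, EL, EM, FG, FJ, FL, FM, GJ, GL, GM
  2-simplices (18): ABJ, ABM, ADL, ADM, AFJ, AFL, BEL, BEM, BGJ, BGL, DEJ, DEL, DGJ, DGM, EFJ, EFM, FGL, FGM

so the chain groups are C_0 ≅ Z^9, C_1 ≅ Z^27, C_2 ≅ Z^18.

The boundary map ∂_1: C_1 → C_0 sends each edge [p,q] (with p < q) to q − p. For instance
  ∂FG = G − F.
The resulting 9×27 matrix has rank 8, and its Smith normal form has invariant factors (1,1,1,1,1,1,1,1).

Boundary ∂_2: C_2 → C_1 maps a triangle to the signed sum of its edges. For instance
  ∂BGJ = GJ − BJ + BG,
  ∂DGJ = GJ − DJ + DG.
This gives a 27×18 integer matrix of rank 17; reducing to Smith normal form yields diagonal entries (1,1,1,1,1,1,1,1,1,1,1,1,1,1,1,1,1).

From H_k ≅ ker(∂_k) / im(∂_{k+1}) we obtain:

  H_0: rank C_0 − rank ∂_1 = 9 − 8 = 1, and the invariant factors of ∂_1 are all 1, so H_0 = Z.
  H_1: rank ker ∂_1 − rank ∂_2 = (27 − 8) − 17 = 2, and the invariant factors of ∂_2 are all 1, so H_1 = Z^2.
  H_2: rank ker ∂_2 − rank ∂_3 = (18 − 17) − 0 = 1, and there is no ∂_3, so H_2 = Z.

(K is a triangulation of the torus T^2.)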